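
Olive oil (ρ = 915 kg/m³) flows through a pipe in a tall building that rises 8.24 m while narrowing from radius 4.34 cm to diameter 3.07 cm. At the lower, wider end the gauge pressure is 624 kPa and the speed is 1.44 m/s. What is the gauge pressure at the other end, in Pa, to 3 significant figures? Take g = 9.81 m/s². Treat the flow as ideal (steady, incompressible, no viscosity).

490000 Pa

Mass conservation (A₁v₁ = A₂v₂) gives v₂ = 1.44 × 59.2/7.40 = 11.5 m/s.
Energy conservation along the streamline gives P₂ = P₁ − ½ρ(v₂² − v₁²) − ρg(h₂ − h₁).
P₂ = 624000 + ½·915·(1.44² − 11.5²) − 915·9.81·(+8.24) = 624000 + (-59700) − (74000) = 490000 Pa.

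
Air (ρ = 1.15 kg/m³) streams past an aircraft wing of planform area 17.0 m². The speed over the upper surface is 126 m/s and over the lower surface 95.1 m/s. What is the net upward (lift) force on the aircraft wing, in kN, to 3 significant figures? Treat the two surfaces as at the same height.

From P + ½ρv² = const at equal height, P_low − P_up = ½ρ(v_up² − v_low²).
ΔP = ½·1.15·(126² − 95.1²) = 3930 Pa.
Lift = ΔP · A = 3930 × 17.0 = 66800 N.

F ≈ 66.8 kN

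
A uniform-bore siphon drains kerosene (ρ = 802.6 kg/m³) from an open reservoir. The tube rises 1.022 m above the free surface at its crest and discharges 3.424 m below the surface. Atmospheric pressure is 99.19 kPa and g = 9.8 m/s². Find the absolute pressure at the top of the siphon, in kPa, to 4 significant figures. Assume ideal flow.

64.22 kPa

From the surface to the outlet (both open to atmosphere, surface at rest): v = √(2g·h_out) = √(2·9.8·3.424) = 8.192 m/s.
Continuity keeps v the same throughout the tube; from surface to crest, P_atm + 0 = P_top + ½ρv² + ρg·h_top.
P_top = 99190 − ½·802.6·8.192² − 802.6·9.8·1.022 = 64220 Pa.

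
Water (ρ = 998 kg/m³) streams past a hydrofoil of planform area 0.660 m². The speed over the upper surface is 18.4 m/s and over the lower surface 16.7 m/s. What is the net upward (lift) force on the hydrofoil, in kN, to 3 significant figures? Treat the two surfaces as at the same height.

From P + ½ρv² = const at equal height, P_low − P_up = ½ρ(v_up² − v_low²).
ΔP = ½·998·(18.4² − 16.7²) = 29800 Pa.
Lift = ΔP · A = 29800 × 0.660 = 19700 N.

F ≈ 19.7 kN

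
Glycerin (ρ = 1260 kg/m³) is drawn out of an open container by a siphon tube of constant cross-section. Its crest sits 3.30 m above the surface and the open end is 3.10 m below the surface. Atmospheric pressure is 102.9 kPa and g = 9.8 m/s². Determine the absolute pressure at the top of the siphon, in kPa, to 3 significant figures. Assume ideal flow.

Bernoulli surface→outlet gives ½v² = g·h_out, so v = √(2·9.8·3.10) = 7.79 m/s.
With constant cross-section the crest speed equals v; applying Bernoulli from the surface up to the crest, P_top = P_atm − ½ρv² − ρg·h_top.
P_top = 102900 − ½·1260·7.79² − 1260·9.8·3.30 = 23900 Pa.

P_top ≈ 23.9 kPa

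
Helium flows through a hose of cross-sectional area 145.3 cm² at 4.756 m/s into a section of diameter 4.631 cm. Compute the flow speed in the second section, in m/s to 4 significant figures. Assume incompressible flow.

41.03 m/s

By continuity, v₂ = v₁·A₁/A₂ = 4.756·(145.3/16.84) = 41.03 m/s.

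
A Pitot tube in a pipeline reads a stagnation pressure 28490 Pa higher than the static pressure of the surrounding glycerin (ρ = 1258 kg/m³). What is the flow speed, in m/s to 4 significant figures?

v = 6.730 m/s

Bernoulli between the free stream and the stagnation point: ½ρv² = P_stag − P_static.
v = √(2ΔP/ρ) = √(2·28490/1258) = 6.730 m/s.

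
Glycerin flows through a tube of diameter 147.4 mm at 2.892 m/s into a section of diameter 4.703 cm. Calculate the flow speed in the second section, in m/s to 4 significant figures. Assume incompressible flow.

The volume flow rate is constant, so v₂ = (A₁/A₂)v₁ = (170.6/17.37)·2.892 = 28.41 m/s.

28.41 m/s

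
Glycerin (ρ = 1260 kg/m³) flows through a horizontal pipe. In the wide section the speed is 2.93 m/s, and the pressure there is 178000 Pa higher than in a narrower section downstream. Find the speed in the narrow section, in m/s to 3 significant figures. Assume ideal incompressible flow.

Horizontal Bernoulli: P₁ + ½ρv₁² = P₂ + ½ρv₂², so v₂² = v₁² + 2(P₁ − P₂)/ρ.
v₂ = √(2.93² + 2·178000/1260) = √(8.58 + 283) = 17.1 m/s.

v₂ = 17.1 m/s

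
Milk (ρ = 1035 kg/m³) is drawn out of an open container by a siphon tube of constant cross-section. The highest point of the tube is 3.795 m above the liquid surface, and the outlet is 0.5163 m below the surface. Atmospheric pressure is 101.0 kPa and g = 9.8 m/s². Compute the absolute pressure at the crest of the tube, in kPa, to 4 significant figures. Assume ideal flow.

57.27 kPa

Bernoulli surface→outlet gives ½v² = g·h_out, so v = √(2·9.8·0.5163) = 3.181 m/s.
The bore is uniform, so the speed at the crest is the same v. Bernoulli surface→crest: P_atm = P_top + ½ρv² + ρg·h_top.
P_top = 101000 − ½·1035·3.181² − 1035·9.8·3.795 = 57270 Pa.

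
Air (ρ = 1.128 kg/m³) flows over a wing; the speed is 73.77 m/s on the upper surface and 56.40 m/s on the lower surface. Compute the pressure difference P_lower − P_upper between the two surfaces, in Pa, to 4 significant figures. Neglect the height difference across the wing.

ΔP ≈ 1275 Pa

With negligible Δh, P + ½ρv² is constant, so P_low − P_up = ½ρ(v_up² − v_low²).
ΔP = ½·1.128·(73.77² − 56.40²) = 1275 Pa.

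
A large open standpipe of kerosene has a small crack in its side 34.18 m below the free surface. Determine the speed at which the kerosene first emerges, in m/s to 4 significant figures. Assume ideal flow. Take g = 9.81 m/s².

v ≈ 25.90 m/s

With the surface at rest and both surface and jet at atmospheric pressure, Bernoulli gives ρg h = ½ρv², so v = √(2gh) = √(2·9.81·34.18) = 25.90 m/s.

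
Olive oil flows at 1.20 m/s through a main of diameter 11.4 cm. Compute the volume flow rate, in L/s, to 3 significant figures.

Q = A·v = 0.0102 m² × 1.20 m/s = 0.0122 m³/s.
Converting: 0.0122 m³/s × 1000 = 12.2 L/s.

Q ≈ 12.2 L/s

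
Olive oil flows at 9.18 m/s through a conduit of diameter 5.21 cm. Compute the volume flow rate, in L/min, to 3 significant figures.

Q = 1170 L/min

Q = A·v = 0.00213 m² × 9.18 m/s = 0.0196 m³/s.
Converting: 0.0196 m³/s × 60000 = 1170 L/min.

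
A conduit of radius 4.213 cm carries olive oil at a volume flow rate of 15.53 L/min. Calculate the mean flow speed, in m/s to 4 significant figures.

v ≈ 0.04642 m/s

Q = 15.53 L/min = 0.0002588 m³/s.
v = Q/A = 0.0002588 / 0.005576 = 0.04642 m/s.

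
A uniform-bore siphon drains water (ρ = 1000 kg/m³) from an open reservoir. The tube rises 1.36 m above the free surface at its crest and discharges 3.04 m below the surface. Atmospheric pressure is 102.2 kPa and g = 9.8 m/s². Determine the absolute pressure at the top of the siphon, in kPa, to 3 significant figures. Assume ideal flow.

P_top ≈ 59.1 kPa

The outlet speed comes from Torricelli: v = √(2g·3.04) = 7.72 m/s.
The bore is uniform, so the speed at the crest is the same v. Bernoulli surface→crest: P_atm = P_top + ½ρv² + ρg·h_top.
P_top = 102200 − ½·1000·7.72² − 1000·9.8·1.36 = 59100 Pa.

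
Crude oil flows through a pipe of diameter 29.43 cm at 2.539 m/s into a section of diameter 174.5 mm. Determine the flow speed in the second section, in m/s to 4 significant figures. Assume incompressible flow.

7.222 m/s

By continuity, v₂ = v₁·A₁/A₂ = 2.539·(680.3/239.2) = 7.222 m/s.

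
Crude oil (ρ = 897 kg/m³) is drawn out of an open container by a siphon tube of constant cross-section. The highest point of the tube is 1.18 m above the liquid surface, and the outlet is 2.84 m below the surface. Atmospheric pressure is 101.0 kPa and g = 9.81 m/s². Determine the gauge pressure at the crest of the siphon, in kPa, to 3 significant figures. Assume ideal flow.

Bernoulli surface→outlet gives ½v² = g·h_out, so v = √(2·9.81·2.84) = 7.46 m/s.
Continuity keeps v the same throughout the tube; from surface to crest, P_atm + 0 = P_top + ½ρv² + ρg·h_top.
P_top = 101000 − ½·897·7.46² − 897·9.81·1.18 = 65600 Pa. So P_gauge = P_top − P_atm = -35400 Pa.

P_gauge ≈ -35.4 kPa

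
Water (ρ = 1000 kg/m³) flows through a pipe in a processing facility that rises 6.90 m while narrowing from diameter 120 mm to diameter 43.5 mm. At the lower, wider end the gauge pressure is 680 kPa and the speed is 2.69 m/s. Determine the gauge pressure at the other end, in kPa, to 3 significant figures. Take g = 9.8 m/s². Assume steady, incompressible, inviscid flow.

P₂ ≈ 406 kPa

The volume flow rate is constant, so v₂ = (A₁/A₂)v₁ = (113/14.9)·2.69 = 20.5 m/s.
Applying Bernoulli between the two ends and solving for P₂: P₂ = P₁ + ½ρ(v₁² − v₂²) − ρgΔh.
P₂ = 680000 + ½·1000·(2.69² − 20.5²) − 1000·9.8·(+6.90) = 680000 + (-206000) − (67600) = 406000 Pa.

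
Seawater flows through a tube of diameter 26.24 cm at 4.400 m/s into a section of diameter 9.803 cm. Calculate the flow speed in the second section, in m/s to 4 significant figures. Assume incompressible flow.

v₂ ≈ 31.53 m/s

Continuity gives A₁v₁ = A₂v₂, so v₂ = (540.8 cm²)/(75.48 cm²) × 4.400 m/s = 31.53 m/s.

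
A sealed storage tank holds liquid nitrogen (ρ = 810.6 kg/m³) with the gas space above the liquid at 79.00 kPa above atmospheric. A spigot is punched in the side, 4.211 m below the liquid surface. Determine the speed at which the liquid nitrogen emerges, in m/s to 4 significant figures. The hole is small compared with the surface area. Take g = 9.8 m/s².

Take point 1 at the surface (v₁ ≈ 0) and point 2 at the hole (at atmospheric pressure). Bernoulli: P₁ + ρg h = P_atm + ½ρv₂².
With P₁ − P_atm = 79000 Pa, v₂ = √(2gh + 2ΔP/ρ) = √(2·9.8·4.211 + 2·79000/810.6) = 16.66 m/s.

v = 16.66 m/s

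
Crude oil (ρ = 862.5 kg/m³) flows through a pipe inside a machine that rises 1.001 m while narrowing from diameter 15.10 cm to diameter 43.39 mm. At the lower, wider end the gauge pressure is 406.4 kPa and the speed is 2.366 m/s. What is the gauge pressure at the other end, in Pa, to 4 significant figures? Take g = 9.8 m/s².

46270 Pa

Continuity gives A₁v₁ = A₂v₂, so v₂ = (179.1 cm²)/(14.79 cm²) × 2.366 m/s = 28.65 m/s.
Energy conservation along the streamline gives P₂ = P₁ − ½ρ(v₂² − v₁²) − ρg(h₂ − h₁).
P₂ = 406400 + ½·862.5·(2.366² − 28.65²) − 862.5·9.8·(+1.001) = 406400 + (-351700) − (8461) = 46270 Pa.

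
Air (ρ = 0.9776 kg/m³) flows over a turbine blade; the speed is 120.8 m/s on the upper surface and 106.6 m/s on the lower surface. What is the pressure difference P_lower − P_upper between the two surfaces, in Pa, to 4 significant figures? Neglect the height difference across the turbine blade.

The pressure is lower where the speed is higher: ΔP = ½ρ(v_up² − v_low²).
ΔP = ½·0.9776·(120.8² − 106.6²) = 1578 Pa.

ΔP ≈ 1578 Pa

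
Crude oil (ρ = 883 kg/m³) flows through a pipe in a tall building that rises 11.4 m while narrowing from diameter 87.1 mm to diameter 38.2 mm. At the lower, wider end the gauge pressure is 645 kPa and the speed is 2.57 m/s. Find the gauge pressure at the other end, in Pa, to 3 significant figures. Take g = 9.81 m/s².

Continuity gives A₁v₁ = A₂v₂, so v₂ = (59.6 cm²)/(11.5 cm²) × 2.57 m/s = 13.4 m/s.
Applying Bernoulli between the two ends and solving for P₂: P₂ = P₁ + ½ρ(v₁² − v₂²) − ρgΔh.
P₂ = 645000 + ½·883·(2.57² − 13.4²) − 883·9.81·(+11.4) = 645000 + (-75900) − (98700) = 470000 Pa.

470000 Pa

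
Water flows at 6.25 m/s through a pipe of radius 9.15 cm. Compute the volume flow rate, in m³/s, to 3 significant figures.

Q = A·v = 0.0263 m² × 6.25 m/s = 0.164 m³/s.

Q ≈ 0.164 m³/s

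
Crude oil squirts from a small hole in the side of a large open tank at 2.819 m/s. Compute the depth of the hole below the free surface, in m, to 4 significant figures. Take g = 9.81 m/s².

0.4050 m

For a small hole in a large open tank, ½v² = gh, giving h = v²/(2g).
h = 2.819²/(2·9.81) = 7.947/19.62 = 0.4050 m.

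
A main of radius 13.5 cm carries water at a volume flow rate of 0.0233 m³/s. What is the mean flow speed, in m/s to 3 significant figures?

Q = 0.0233 m³/s = 0.0233 m³/s.
v = Q/A = 0.0233 / 0.0573 = 0.407 m/s.

v ≈ 0.407 m/s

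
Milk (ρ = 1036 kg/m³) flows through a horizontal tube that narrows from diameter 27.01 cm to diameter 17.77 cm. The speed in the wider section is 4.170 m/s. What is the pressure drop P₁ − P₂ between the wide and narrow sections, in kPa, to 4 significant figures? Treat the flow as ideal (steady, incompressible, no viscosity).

Continuity gives A₁v₁ = A₂v₂, so v₂ = (573.0 cm²)/(248.0 cm²) × 4.170 m/s = 9.634 m/s.
Along the horizontal streamline, P + ½ρv² is constant.
P₁ − P₂ = ½·1036·(9.634² − 4.170²) = ½·1036·75.43 = 39070 Pa.

ΔP ≈ 39.07 kPa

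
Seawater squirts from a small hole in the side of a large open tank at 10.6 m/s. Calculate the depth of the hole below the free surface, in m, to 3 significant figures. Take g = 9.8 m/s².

For a small hole in a large open tank, ½v² = gh, giving h = v²/(2g).
h = 10.6²/(2·9.8) = 112/19.60 = 5.73 m.

5.73 m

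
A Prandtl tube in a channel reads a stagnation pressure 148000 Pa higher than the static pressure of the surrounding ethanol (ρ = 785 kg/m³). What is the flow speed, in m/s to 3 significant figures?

At the stagnation point the flow is brought to rest, so Bernoulli gives P_stag − P_static = ½ρv².
v = √(2ΔP/ρ) = √(2·148000/785) = 19.4 m/s.

v ≈ 19.4 m/s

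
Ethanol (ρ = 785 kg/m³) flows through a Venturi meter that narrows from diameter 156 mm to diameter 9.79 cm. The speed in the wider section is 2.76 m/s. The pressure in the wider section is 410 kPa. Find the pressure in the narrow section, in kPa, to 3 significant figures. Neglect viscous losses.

Mass conservation (A₁v₁ = A₂v₂) gives v₂ = 2.76 × 191/75.3 = 7.01 m/s.
The pipe is horizontal, so Bernoulli reduces to P₁ + ½ρv₁² = P₂ + ½ρv₂².
P₂ = P₁ − ½ρ(v₂² − v₁²) = 410000 − ½·785·(7.01² − 2.76²) = 410000 − 16300 = 394000 Pa.

P₂ = 394 kPa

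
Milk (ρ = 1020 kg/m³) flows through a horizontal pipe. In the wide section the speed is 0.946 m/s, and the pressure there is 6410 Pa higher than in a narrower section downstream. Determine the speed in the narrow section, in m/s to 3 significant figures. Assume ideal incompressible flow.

v₂ = 3.67 m/s

Along the level pipe P + ½ρv² is conserved, hence v₂² = v₁² + 2(P₁ − P₂)/ρ.
v₂ = √(0.946² + 2·6410/1020) = √(0.895 + 12.6) = 3.67 m/s.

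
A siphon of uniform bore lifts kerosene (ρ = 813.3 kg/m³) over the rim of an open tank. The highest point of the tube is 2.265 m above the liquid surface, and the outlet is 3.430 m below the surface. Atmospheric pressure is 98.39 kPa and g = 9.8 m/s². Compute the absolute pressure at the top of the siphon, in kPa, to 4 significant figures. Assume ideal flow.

The outlet speed comes from Torricelli: v = √(2g·3.430) = 8.199 m/s.
With constant cross-section the crest speed equals v; applying Bernoulli from the surface up to the crest, P_top = P_atm − ½ρv² − ρg·h_top.
P_top = 98390 − ½·813.3·8.199² − 813.3·9.8·2.265 = 53000 Pa.

P_top ≈ 53.00 kPa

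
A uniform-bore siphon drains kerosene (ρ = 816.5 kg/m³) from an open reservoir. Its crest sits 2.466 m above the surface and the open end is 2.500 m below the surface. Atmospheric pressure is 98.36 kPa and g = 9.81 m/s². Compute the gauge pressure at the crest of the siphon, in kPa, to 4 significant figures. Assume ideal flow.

The outlet speed comes from Torricelli: v = √(2g·2.500) = 7.004 m/s.
Continuity keeps v the same throughout the tube; from surface to crest, P_atm + 0 = P_top + ½ρv² + ρg·h_top.
P_top = 98360 − ½·816.5·7.004² − 816.5·9.81·2.466 = 58580 Pa. So P_gauge = P_top − P_atm = -39780 Pa.

-39.78 kPa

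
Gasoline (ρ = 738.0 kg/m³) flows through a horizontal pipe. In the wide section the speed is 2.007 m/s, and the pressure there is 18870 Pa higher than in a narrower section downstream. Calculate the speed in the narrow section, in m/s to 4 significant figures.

v₂ ≈ 7.427 m/s

Horizontal Bernoulli: P₁ + ½ρv₁² = P₂ + ½ρv₂², so v₂² = v₁² + 2(P₁ − P₂)/ρ.
v₂ = √(2.007² + 2·18870/738.0) = √(4.028 + 51.14) = 7.427 m/s.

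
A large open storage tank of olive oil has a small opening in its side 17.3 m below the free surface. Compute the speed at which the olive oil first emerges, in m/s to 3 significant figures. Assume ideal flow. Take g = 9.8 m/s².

With the surface at rest and both surface and jet at atmospheric pressure, Bernoulli gives ρg h = ½ρv², so v = √(2gh) = √(2·9.8·17.3) = 18.4 m/s.

v ≈ 18.4 m/s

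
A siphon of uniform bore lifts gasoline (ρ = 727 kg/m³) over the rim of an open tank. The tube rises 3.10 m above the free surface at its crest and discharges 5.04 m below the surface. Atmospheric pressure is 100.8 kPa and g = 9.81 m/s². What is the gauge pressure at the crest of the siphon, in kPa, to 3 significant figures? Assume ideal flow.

From the surface to the outlet (both open to atmosphere, surface at rest): v = √(2g·h_out) = √(2·9.81·5.04) = 9.94 m/s.
With constant cross-section the crest speed equals v; applying Bernoulli from the surface up to the crest, P_top = P_atm − ½ρv² − ρg·h_top.
P_top = 100800 − ½·727·9.94² − 727·9.81·3.10 = 42700 Pa. So P_gauge = P_top − P_atm = -58100 Pa.

-58.1 kPa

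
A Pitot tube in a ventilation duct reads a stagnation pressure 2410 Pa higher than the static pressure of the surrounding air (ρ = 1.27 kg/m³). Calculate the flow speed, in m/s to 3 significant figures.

61.6 m/s

Bernoulli between the free stream and the stagnation point: ½ρv² = P_stag − P_static.
v = √(2ΔP/ρ) = √(2·2410/1.27) = 61.6 m/s.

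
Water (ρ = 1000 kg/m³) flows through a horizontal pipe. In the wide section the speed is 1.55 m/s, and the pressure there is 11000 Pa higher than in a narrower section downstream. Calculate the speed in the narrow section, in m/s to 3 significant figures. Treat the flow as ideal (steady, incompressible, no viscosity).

Along the level pipe P + ½ρv² is conserved, hence v₂² = v₁² + 2(P₁ − P₂)/ρ.
v₂ = √(1.55² + 2·11000/1000) = √(2.40 + 22.0) = 4.94 m/s.

v₂ ≈ 4.94 m/s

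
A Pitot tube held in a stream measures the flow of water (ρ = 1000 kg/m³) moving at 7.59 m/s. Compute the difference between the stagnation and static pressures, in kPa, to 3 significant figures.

The dynamic pressure equals the rise in static pressure at the stagnation point: ΔP = ½ρv².
ΔP = ½·1000·7.59² = 28800 Pa.

ΔP ≈ 28.8 kPa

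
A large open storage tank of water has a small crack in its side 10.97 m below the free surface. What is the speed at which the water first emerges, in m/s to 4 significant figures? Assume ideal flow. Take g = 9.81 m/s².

v ≈ 14.67 m/s

Torricelli's result v = √(2gh) gives v = √(2·9.81·10.97) = 14.67 m/s.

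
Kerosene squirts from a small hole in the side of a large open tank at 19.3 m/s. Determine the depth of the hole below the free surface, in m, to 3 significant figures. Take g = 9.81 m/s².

For a small hole in a large open tank, ½v² = gh, giving h = v²/(2g).
h = 19.3²/(2·9.81) = 372/19.62 = 19.0 m.

19.0 m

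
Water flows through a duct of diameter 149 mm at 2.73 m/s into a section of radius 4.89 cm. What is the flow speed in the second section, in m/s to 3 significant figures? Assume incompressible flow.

Mass conservation (A₁v₁ = A₂v₂) gives v₂ = 2.73 × 174/75.1 = 6.34 m/s.

v₂ ≈ 6.34 m/s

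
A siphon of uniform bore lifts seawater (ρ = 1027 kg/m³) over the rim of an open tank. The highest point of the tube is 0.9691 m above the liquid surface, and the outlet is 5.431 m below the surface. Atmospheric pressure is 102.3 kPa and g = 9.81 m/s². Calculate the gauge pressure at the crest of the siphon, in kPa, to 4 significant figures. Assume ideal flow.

The outlet speed comes from Torricelli: v = √(2g·5.431) = 10.32 m/s.
The bore is uniform, so the speed at the crest is the same v. Bernoulli surface→crest: P_atm = P_top + ½ρv² + ρg·h_top.
P_top = 102300 − ½·1027·10.32² − 1027·9.81·0.9691 = 37820 Pa. So P_gauge = P_top − P_atm = -64480 Pa.

P_gauge ≈ -64.48 kPa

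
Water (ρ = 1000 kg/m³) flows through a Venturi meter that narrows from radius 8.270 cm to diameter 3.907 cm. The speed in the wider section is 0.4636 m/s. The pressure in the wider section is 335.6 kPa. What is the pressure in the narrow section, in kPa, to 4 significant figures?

By continuity, v₂ = v₁·A₁/A₂ = 0.4636·(214.9/11.99) = 8.309 m/s.
With no height change, Bernoulli's equation is P₁ + ½ρv₁² = P₂ + ½ρv₂².
P₂ = P₁ − ½ρ(v₂² − v₁²) = 335600 − ½·1000·(8.309² − 0.4636²) = 335600 − 34410 = 301200 Pa.

301.2 kPa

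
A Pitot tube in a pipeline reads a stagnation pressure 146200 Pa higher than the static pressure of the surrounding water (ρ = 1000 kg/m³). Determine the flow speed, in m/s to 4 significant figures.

v ≈ 17.10 m/s

At the stagnation point the flow is brought to rest, so Bernoulli gives P_stag − P_static = ½ρv².
v = √(2ΔP/ρ) = √(2·146200/1000) = 17.10 m/s.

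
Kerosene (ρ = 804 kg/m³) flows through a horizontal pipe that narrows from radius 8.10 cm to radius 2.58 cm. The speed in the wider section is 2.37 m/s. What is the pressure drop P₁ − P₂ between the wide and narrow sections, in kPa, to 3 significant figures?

Mass conservation (A₁v₁ = A₂v₂) gives v₂ = 2.37 × 206/20.9 = 23.4 m/s.
The pipe is horizontal, so Bernoulli reduces to P₁ + ½ρv₁² = P₂ + ½ρv₂².
P₁ − P₂ = ½·804·(23.4² − 2.37²) = ½·804·540 = 217000 Pa.

217 kPa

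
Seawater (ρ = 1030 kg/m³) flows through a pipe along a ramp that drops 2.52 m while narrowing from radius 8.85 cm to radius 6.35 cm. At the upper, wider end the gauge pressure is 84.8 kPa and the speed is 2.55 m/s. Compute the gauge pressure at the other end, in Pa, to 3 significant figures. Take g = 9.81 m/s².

101000 Pa

The volume flow rate is constant, so v₂ = (A₁/A₂)v₁ = (246/127)·2.55 = 4.95 m/s.
Energy conservation along the streamline gives P₂ = P₁ − ½ρ(v₂² − v₁²) − ρg(h₂ − h₁).
P₂ = 84800 + ½·1030·(2.55² − 4.95²) − 1030·9.81·(−2.52) = 84800 + (-9290) − (-25500) = 101000 Pa.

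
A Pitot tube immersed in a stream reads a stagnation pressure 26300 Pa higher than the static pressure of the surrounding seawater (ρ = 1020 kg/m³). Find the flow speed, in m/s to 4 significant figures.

The dynamic pressure equals the rise in static pressure at the stagnation point: ΔP = ½ρv².
v = √(2ΔP/ρ) = √(2·26300/1020) = 7.181 m/s.

v ≈ 7.181 m/s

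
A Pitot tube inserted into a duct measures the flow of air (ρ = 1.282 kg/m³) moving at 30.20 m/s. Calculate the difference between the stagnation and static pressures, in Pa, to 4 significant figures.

The dynamic pressure equals the rise in static pressure at the stagnation point: ΔP = ½ρv².
ΔP = ½·1.282·30.20² = 584.6 Pa.

ΔP ≈ 584.6 Pa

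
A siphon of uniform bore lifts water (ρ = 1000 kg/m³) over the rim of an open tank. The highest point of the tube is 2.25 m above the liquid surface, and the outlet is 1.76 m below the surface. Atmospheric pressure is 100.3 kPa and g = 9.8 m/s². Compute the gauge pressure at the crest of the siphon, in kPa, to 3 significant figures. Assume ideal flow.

From the surface to the outlet (both open to atmosphere, surface at rest): v = √(2g·h_out) = √(2·9.8·1.76) = 5.87 m/s.
Continuity keeps v the same throughout the tube; from surface to crest, P_atm + 0 = P_top + ½ρv² + ρg·h_top.
P_top = 100300 − ½·1000·5.87² − 1000·9.8·2.25 = 61000 Pa. So P_gauge = P_top − P_atm = -39300 Pa.

-39.3 kPa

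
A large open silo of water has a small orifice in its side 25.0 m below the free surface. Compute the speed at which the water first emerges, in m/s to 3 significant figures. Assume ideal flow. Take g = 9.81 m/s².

Torricelli's result v = √(2gh) gives v = √(2·9.81·25.0) = 22.1 m/s.

v = 22.1 m/s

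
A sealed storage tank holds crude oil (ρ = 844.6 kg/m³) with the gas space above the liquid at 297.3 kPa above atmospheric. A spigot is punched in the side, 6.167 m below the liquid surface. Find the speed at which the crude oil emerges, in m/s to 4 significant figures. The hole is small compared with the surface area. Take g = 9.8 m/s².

28.72 m/s

Take point 1 at the surface (v₁ ≈ 0) and point 2 at the hole (at atmospheric pressure). Bernoulli: P₁ + ρg h = P_atm + ½ρv₂².
With P₁ − P_atm = 297300 Pa, v₂ = √(2gh + 2ΔP/ρ) = √(2·9.8·6.167 + 2·297300/844.6) = 28.72 m/s.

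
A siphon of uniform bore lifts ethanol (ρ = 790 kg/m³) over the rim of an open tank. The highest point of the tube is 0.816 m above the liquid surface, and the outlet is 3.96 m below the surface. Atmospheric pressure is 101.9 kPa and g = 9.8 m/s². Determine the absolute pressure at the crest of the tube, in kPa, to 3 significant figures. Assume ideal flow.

From the surface to the outlet (both open to atmosphere, surface at rest): v = √(2g·h_out) = √(2·9.8·3.96) = 8.81 m/s.
With constant cross-section the crest speed equals v; applying Bernoulli from the surface up to the crest, P_top = P_atm − ½ρv² − ρg·h_top.
P_top = 101900 − ½·790·8.81² − 790·9.8·0.816 = 64900 Pa.

P_top ≈ 64.9 kPa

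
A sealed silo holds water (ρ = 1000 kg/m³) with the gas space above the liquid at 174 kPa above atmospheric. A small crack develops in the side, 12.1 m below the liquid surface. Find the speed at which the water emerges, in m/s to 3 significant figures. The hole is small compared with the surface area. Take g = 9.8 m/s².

Take point 1 at the surface (v₁ ≈ 0) and point 2 at the hole (at atmospheric pressure). Bernoulli: P₁ + ρg h = P_atm + ½ρv₂².
With P₁ − P_atm = 174000 Pa, v₂ = √(2gh + 2ΔP/ρ) = √(2·9.8·12.1 + 2·174000/1000) = 24.2 m/s.

v ≈ 24.2 m/s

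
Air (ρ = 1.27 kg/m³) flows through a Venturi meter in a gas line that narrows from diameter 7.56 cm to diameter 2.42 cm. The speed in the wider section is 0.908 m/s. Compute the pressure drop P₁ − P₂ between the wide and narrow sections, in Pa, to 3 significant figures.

49.3 Pa

Mass conservation (A₁v₁ = A₂v₂) gives v₂ = 0.908 × 44.9/4.60 = 8.86 m/s.
Along the horizontal streamline, P + ½ρv² is constant.
P₁ − P₂ = ½·1.27·(8.86² − 0.908²) = ½·1.27·77.7 = 49.3 Pa.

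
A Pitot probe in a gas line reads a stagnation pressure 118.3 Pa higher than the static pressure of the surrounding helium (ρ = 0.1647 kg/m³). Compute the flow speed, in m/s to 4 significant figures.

v = 37.90 m/s

Bernoulli between the free stream and the stagnation point: ½ρv² = P_stag − P_static.
v = √(2ΔP/ρ) = √(2·118.3/0.1647) = 37.90 m/s.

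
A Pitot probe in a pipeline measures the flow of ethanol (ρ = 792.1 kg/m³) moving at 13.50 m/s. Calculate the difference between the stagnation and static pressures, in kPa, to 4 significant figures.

The dynamic pressure equals the rise in static pressure at the stagnation point: ΔP = ½ρv².
ΔP = ½·792.1·13.50² = 72180 Pa.

72.18 kPa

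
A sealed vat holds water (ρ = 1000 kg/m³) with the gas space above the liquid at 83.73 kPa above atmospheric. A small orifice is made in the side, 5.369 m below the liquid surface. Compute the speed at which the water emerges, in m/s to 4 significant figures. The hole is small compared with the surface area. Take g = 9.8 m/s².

v ≈ 16.51 m/s

Take point 1 at the surface (v₁ ≈ 0) and point 2 at the hole (at atmospheric pressure). Bernoulli: P₁ + ρg h = P_atm + ½ρv₂².
With P₁ − P_atm = 83730 Pa, v₂ = √(2gh + 2ΔP/ρ) = √(2·9.8·5.369 + 2·83730/1000) = 16.51 m/s.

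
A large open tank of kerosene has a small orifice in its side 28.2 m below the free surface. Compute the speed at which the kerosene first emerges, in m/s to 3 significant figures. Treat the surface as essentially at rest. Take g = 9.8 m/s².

v ≈ 23.5 m/s

The surface is effectively still and both ends are open, so ½v² = gh and v = √(2·9.8·28.2) = 23.5 m/s.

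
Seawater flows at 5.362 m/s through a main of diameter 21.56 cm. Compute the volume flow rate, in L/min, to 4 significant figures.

Q = A·v = 0.03651 m² × 5.362 m/s = 0.1958 m³/s.
Converting: 0.1958 m³/s × 60000 = 11750 L/min.

Q ≈ 11750 L/min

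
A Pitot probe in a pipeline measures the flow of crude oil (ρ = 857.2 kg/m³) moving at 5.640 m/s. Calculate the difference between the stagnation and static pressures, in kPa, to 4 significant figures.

13.63 kPa

Bernoulli between the free stream and the stagnation point: ½ρv² = P_stag − P_static.
ΔP = ½·857.2·5.640² = 13630 Pa.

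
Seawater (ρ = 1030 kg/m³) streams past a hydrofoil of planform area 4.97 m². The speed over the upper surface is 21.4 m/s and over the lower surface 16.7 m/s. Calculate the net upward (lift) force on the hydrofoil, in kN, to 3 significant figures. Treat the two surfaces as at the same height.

From P + ½ρv² = const at equal height, P_low − P_up = ½ρ(v_up² − v_low²).
ΔP = ½·1030·(21.4² − 16.7²) = 92200 Pa.
Lift = ΔP · A = 92200 × 4.97 = 458000 N.

F ≈ 458 kN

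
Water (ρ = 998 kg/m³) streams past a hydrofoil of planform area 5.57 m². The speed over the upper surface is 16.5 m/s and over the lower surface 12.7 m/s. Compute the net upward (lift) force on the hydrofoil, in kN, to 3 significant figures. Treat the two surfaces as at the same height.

F ≈ 308 kN

From P + ½ρv² = const at equal height, P_low − P_up = ½ρ(v_up² − v_low²).
ΔP = ½·998·(16.5² − 12.7²) = 55400 Pa.
Lift = ΔP · A = 55400 × 5.57 = 308000 N.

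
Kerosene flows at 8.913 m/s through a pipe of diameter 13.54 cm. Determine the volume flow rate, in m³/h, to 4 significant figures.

Q = A·v = 0.01440 m² × 8.913 m/s = 0.1283 m³/s.
Converting: 0.1283 m³/s × 3600 = 462.0 m³/h.

Q = 462.0 m³/h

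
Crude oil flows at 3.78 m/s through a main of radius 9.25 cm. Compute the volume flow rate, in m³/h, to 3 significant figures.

Q = A·v = 0.0269 m² × 3.78 m/s = 0.102 m³/s.
Converting: 0.102 m³/s × 3600 = 366 m³/h.

Q = 366 m³/h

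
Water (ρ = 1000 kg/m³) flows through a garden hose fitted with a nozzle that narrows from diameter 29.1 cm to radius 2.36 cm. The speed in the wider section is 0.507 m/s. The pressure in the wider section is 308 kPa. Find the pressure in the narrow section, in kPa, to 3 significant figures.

By continuity, v₂ = v₁·A₁/A₂ = 0.507·(665/17.5) = 19.3 m/s.
Along the horizontal streamline, P + ½ρv² is constant.
P₂ = P₁ − ½ρ(v₂² − v₁²) = 308000 − ½·1000·(19.3² − 0.507²) = 308000 − 186000 = 122000 Pa.

P₂ ≈ 122 kPa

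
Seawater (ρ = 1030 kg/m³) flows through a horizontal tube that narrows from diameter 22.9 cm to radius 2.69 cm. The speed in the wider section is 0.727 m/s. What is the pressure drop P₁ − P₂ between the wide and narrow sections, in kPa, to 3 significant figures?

ΔP ≈ 89.1 kPa

Continuity gives A₁v₁ = A₂v₂, so v₂ = (412 cm²)/(22.7 cm²) × 0.727 m/s = 13.2 m/s.
Along the horizontal streamline, P + ½ρv² is constant.
P₁ − P₂ = ½·1030·(13.2² − 0.727²) = ½·1030·173 = 89100 Pa.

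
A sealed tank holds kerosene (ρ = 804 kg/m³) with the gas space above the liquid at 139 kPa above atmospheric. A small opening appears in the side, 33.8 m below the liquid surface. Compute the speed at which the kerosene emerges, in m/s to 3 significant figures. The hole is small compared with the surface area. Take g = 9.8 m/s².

Take point 1 at the surface (v₁ ≈ 0) and point 2 at the hole (at atmospheric pressure). Bernoulli: P₁ + ρg h = P_atm + ½ρv₂².
With P₁ − P_atm = 139000 Pa, v₂ = √(2gh + 2ΔP/ρ) = √(2·9.8·33.8 + 2·139000/804) = 31.8 m/s.

v ≈ 31.8 m/s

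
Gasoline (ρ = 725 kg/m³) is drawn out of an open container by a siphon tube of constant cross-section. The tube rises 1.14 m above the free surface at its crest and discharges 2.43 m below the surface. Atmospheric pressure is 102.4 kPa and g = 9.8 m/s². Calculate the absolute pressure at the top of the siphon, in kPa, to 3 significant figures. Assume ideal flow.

From the surface to the outlet (both open to atmosphere, surface at rest): v = √(2g·h_out) = √(2·9.8·2.43) = 6.90 m/s.
Continuity keeps v the same throughout the tube; from surface to crest, P_atm + 0 = P_top + ½ρv² + ρg·h_top.
P_top = 102400 − ½·725·6.90² − 725·9.8·1.14 = 77000 Pa.

77.0 kPa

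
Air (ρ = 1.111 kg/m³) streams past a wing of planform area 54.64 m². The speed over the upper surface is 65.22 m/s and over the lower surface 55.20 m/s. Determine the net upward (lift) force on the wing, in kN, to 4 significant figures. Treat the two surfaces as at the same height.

F ≈ 36.62 kN

With equal heights on the two surfaces, Bernoulli gives P_lower − P_upper = ½ρ(v_upper² − v_lower²).
ΔP = ½·1.111·(65.22² − 55.20²) = 670.3 Pa.
Lift = ΔP · A = 670.3 × 54.64 = 36620 N.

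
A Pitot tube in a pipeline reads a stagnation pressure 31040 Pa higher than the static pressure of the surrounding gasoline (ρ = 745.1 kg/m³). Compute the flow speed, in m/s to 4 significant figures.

The dynamic pressure equals the rise in static pressure at the stagnation point: ΔP = ½ρv².
v = √(2ΔP/ρ) = √(2·31040/745.1) = 9.128 m/s.

v ≈ 9.128 m/s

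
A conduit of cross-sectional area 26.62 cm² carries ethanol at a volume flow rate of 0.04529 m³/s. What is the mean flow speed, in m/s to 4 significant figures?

17.01 m/s

Q = 0.04529 m³/s = 0.04529 m³/s.
v = Q/A = 0.04529 / 0.002662 = 17.01 m/s.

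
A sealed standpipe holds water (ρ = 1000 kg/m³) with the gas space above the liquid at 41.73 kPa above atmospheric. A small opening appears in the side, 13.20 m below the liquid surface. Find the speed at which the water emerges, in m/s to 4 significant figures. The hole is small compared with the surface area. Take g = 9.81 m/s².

v = 18.51 m/s

Take point 1 at the surface (v₁ ≈ 0) and point 2 at the hole (at atmospheric pressure). Bernoulli: P₁ + ρg h = P_atm + ½ρv₂².
With P₁ − P_atm = 41730 Pa, v₂ = √(2gh + 2ΔP/ρ) = √(2·9.81·13.20 + 2·41730/1000) = 18.51 m/s.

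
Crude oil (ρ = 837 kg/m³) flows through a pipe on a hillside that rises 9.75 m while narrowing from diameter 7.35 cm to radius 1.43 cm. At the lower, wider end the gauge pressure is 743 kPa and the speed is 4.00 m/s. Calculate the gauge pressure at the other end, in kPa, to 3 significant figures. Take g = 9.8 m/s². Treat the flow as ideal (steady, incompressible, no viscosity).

The volume flow rate is constant, so v₂ = (A₁/A₂)v₁ = (42.4/6.42)·4.00 = 26.4 m/s.
Energy conservation along the streamline gives P₂ = P₁ − ½ρ(v₂² − v₁²) − ρg(h₂ − h₁).
P₂ = 743000 + ½·837·(4.00² − 26.4²) − 837·9.8·(+9.75) = 743000 + (-285000) − (80000) = 378000 Pa.

378 kPa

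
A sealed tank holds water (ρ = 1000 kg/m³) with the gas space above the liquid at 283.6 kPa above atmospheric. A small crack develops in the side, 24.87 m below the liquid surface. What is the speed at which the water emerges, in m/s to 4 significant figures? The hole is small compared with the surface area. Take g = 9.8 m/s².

v ≈ 32.48 m/s

Take point 1 at the surface (v₁ ≈ 0) and point 2 at the hole (at atmospheric pressure). Bernoulli: P₁ + ρg h = P_atm + ½ρv₂².
With P₁ − P_atm = 283600 Pa, v₂ = √(2gh + 2ΔP/ρ) = √(2·9.8·24.87 + 2·283600/1000) = 32.48 m/s.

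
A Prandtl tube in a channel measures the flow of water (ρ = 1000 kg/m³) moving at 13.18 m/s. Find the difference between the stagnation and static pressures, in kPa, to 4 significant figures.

ΔP = 86.86 kPa

At the stagnation point the flow is brought to rest, so Bernoulli gives P_stag − P_static = ½ρv².
ΔP = ½·1000·13.18² = 86860 Pa.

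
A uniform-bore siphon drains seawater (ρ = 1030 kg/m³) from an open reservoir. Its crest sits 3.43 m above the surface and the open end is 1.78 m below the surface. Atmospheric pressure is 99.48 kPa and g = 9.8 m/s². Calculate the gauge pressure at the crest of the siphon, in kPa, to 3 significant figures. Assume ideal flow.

From the surface to the outlet (both open to atmosphere, surface at rest): v = √(2g·h_out) = √(2·9.8·1.78) = 5.91 m/s.
The bore is uniform, so the speed at the crest is the same v. Bernoulli surface→crest: P_atm = P_top + ½ρv² + ρg·h_top.
P_top = 99480 − ½·1030·5.91² − 1030·9.8·3.43 = 46900 Pa. So P_gauge = P_top − P_atm = -52600 Pa.

-52.6 kPa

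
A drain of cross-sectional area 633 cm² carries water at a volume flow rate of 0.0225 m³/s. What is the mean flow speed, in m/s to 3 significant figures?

Q = 0.0225 m³/s = 0.0225 m³/s.
v = Q/A = 0.0225 / 0.0633 = 0.355 m/s.

v ≈ 0.355 m/s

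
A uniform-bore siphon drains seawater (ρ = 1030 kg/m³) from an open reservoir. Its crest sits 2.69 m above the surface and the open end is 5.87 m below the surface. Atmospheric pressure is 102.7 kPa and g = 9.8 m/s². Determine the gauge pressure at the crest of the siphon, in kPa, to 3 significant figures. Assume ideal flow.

From the surface to the outlet (both open to atmosphere, surface at rest): v = √(2g·h_out) = √(2·9.8·5.87) = 10.7 m/s.
Continuity keeps v the same throughout the tube; from surface to crest, P_atm + 0 = P_top + ½ρv² + ρg·h_top.
P_top = 102700 − ½·1030·10.7² − 1030·9.8·2.69 = 16300 Pa. So P_gauge = P_top − P_atm = -86400 Pa.

-86.4 kPa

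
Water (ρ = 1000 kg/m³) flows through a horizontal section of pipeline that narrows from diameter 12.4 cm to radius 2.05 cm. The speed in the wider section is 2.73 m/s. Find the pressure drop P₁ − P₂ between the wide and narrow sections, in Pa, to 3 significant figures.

Continuity gives A₁v₁ = A₂v₂, so v₂ = (121 cm²)/(13.2 cm²) × 2.73 m/s = 25.0 m/s.
The pipe is horizontal, so Bernoulli reduces to P₁ + ½ρv₁² = P₂ + ½ρv₂².
P₁ − P₂ = ½·1000·(25.0² − 2.73²) = ½·1000·616 = 308000 Pa.

ΔP ≈ 308000 Pa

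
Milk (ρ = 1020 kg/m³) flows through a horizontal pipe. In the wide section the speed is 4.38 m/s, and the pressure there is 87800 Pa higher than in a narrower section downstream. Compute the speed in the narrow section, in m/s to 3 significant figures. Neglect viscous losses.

Along the level pipe P + ½ρv² is conserved, hence v₂² = v₁² + 2(P₁ − P₂)/ρ.
v₂ = √(4.38² + 2·87800/1020) = √(19.2 + 172) = 13.8 m/s.

v₂ ≈ 13.8 m/s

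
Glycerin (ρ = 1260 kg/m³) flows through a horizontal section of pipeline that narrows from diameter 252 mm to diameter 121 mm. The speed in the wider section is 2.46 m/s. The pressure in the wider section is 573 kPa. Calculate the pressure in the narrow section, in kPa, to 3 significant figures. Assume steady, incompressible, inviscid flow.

P₂ ≈ 505 kPa

Continuity gives A₁v₁ = A₂v₂, so v₂ = (499 cm²)/(115 cm²) × 2.46 m/s = 10.7 m/s.
Along the horizontal streamline, P + ½ρv² is constant.
P₂ = P₁ − ½ρ(v₂² − v₁²) = 573000 − ½·1260·(10.7² − 2.46²) = 573000 − 67900 = 505000 Pa.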